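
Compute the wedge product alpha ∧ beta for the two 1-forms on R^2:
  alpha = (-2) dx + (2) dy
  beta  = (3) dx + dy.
alpha ∧ beta = (-8) dx ∧ dy

Distribute the wedge, using dx_i ∧ dx_j = -dx_j ∧ dx_i and dx_i ∧ dx_i = 0. For each pair (i, j) with i < j, the coefficient of dx_i ∧ dx_j in alpha ∧ beta is (alpha_i * beta_j - alpha_j * beta_i). Collecting: alpha ∧ beta = (-8) dx ∧ dy.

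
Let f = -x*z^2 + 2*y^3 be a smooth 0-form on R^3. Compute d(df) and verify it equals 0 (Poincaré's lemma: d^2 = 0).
d(df) = 0

Step 1: df = sum_i (∂f/∂x_i) dx_i = (-z^2) dx + (6*y^2) dy + (-2*x*z) dz.
Step 2: Apply d again. Using the 1-form formula, the coefficient of dx ∧ dy in d(df) is ∂^2 f/∂x ∂y - ∂^2 f/∂y ∂x = (0) - (0) = 0 (equality of mixed partials for smooth f).
Similarly for dx ∧ dz and dy ∧ dz — all coefficients vanish. So d(df) = 0.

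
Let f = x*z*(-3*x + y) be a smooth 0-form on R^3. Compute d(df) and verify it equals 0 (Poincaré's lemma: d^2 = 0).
d(df) = 0

Step 1: df = sum_i (∂f/∂x_i) dx_i = (z*(-6*x + y)) dx + (x*z) dy + (x*(-3*x + y)) dz.
Step 2: Apply d again. Using the 1-form formula, the coefficient of dx ∧ dy in d(df) is ∂^2 f/∂x ∂y - ∂^2 f/∂y ∂x = (z) - (z) = 0 (equality of mixed partials for smooth f).
Similarly for dx ∧ dz and dy ∧ dz — all coefficients vanish. So d(df) = 0.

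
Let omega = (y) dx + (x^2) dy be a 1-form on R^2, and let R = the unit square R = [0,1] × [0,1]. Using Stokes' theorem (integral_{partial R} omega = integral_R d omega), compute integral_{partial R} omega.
integral_(partial R) omega = 0

Stokes: integral_partial_R omega = integral_R d omega with d omega = (∂Q/∂x - ∂P/∂y) dx ∧ dy.
  ∂Q/∂x = 2*x
  ∂P/∂y = 1
  integrand = ∂Q/∂x - ∂P/∂y = 2*x - 1.
Integrating over R: integral_0^1 integral_0^1 (2*x - 1) dx dy = 0.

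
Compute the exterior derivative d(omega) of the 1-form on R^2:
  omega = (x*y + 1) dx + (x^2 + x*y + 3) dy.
d(omega) = (x + y) dx ∧ dy

For a 1-form omega = sum_i f_i dx_i, the exterior derivative is
  d(omega) = sum_{i < j} (∂f_j/∂x_i - ∂f_i/∂x_j) dx_i ∧ dx_j.
  coefficient of dx ∧ dy: ∂f_2/∂x - ∂f_1/∂y = ∂(x^2 + x*y + 3)/∂x - ∂(x*y + 1)/∂y = x + y
Assembling: d(omega) = (x + y) dx ∧ dy.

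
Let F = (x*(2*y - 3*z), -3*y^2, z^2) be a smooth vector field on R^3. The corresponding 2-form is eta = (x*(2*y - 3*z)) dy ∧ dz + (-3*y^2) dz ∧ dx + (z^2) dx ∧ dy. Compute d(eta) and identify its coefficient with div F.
d(eta) = (-4*y - z) dx ∧ dy ∧ dz; div F = -4*y - z

For a 2-form in R^3 of the form above, applying d gives a 3-form with coefficient ∂P/∂x + ∂Q/∂y + ∂R/∂z:
  ∂P/∂x = 2*y - 3*z
  ∂Q/∂y = -6*y
  ∂R/∂z = 2*z
Sum = -4*y - z, which is exactly div F.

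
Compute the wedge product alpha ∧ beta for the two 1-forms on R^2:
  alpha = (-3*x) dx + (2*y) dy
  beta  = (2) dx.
alpha ∧ beta = (-4*y) dx ∧ dy

Distribute the wedge, using dx_i ∧ dx_j = -dx_j ∧ dx_i and dx_i ∧ dx_i = 0. For each pair (i, j) with i < j, the coefficient of dx_i ∧ dx_j in alpha ∧ beta is (alpha_i * beta_j - alpha_j * beta_i). Collecting: alpha ∧ beta = (-4*y) dx ∧ dy.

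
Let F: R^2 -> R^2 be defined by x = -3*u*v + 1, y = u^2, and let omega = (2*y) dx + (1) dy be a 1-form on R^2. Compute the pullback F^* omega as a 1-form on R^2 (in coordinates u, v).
F^* omega = (2*u*(-3*u*v + 1)) du + (-6*u^3) dv

Using F^*(f dg) = (f ∘ F) d(g ∘ F), substitute each coordinate x_i by F_i(u, v) in f_i, and replace dx_i by d F_i = (∂F_i/∂u) du + (∂F_i/∂v) dv.
  For the x component: f_1(F) = 2*u^2; d F_1 = (-3*v) du + (-3*u) dv
  For the y component: f_2(F) = 1; d F_2 = (2*u) du + (0) dv
Combining and collecting du, dv coefficients:
  coeff of du: 2*u*(-3*u*v + 1)
  coeff of dv: -6*u^3
F^* omega = (2*u*(-3*u*v + 1)) du + (-6*u^3) dv.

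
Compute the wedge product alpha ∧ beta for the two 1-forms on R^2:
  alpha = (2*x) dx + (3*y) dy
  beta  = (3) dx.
alpha ∧ beta = (-9*y) dx ∧ dy

Distribute the wedge, using dx_i ∧ dx_j = -dx_j ∧ dx_i and dx_i ∧ dx_i = 0. For each pair (i, j) with i < j, the coefficient of dx_i ∧ dx_j in alpha ∧ beta is (alpha_i * beta_j - alpha_j * beta_i). Collecting: alpha ∧ beta = (-9*y) dx ∧ dy.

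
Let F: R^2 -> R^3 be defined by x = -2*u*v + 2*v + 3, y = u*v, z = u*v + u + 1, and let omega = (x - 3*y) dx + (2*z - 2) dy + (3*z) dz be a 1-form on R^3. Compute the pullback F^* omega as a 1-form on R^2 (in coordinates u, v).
F^* omega = (15*u*v^2 + 8*u*v + 3*u - 4*v^2 - 3*v + 3) du + (15*u^2*v + 5*u^2 - 14*u*v - 3*u + 4*v + 6) dv

Using F^*(f dg) = (f ∘ F) d(g ∘ F), substitute each coordinate x_i by F_i(u, v) in f_i, and replace dx_i by d F_i = (∂F_i/∂u) du + (∂F_i/∂v) dv.
  For the x component: f_1(F) = -5*u*v + 2*v + 3; d F_1 = (-2*v) du + (2 - 2*u) dv
  For the y component: f_2(F) = 2*u*(v + 1); d F_2 = (v) du + (u) dv
  For the z component: f_3(F) = 3*u*v + 3*u + 3; d F_3 = (v + 1) du + (u) dv
Combining and collecting du, dv coefficients:
  coeff of du: 15*u*v^2 + 8*u*v + 3*u - 4*v^2 - 3*v + 3
  coeff of dv: 15*u^2*v + 5*u^2 - 14*u*v - 3*u + 4*v + 6
F^* omega = (15*u*v^2 + 8*u*v + 3*u - 4*v^2 - 3*v + 3) du + (15*u^2*v + 5*u^2 - 14*u*v - 3*u + 4*v + 6) dv.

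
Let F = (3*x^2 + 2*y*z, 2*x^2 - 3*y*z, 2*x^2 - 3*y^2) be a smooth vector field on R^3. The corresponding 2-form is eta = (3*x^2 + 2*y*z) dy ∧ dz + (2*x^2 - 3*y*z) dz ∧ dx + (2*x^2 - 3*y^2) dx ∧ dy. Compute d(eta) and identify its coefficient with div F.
d(eta) = (6*x - 3*z) dx ∧ dy ∧ dz; div F = 6*x - 3*z

For a 2-form in R^3 of the form above, applying d gives a 3-form with coefficient ∂P/∂x + ∂Q/∂y + ∂R/∂z:
  ∂P/∂x = 6*x
  ∂Q/∂y = -3*z
  ∂R/∂z = 0
Sum = 6*x - 3*z, which is exactly div F.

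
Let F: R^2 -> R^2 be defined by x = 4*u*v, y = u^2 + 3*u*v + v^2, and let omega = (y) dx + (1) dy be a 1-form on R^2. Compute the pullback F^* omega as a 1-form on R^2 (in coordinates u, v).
F^* omega = (4*u^2*v + 12*u*v^2 + 2*u + 4*v^3 + 3*v) du + (4*u^3 + 12*u^2*v + 4*u*v^2 + 3*u + 2*v) dv

Using F^*(f dg) = (f ∘ F) d(g ∘ F), substitute each coordinate x_i by F_i(u, v) in f_i, and replace dx_i by d F_i = (∂F_i/∂u) du + (∂F_i/∂v) dv.
  For the x component: f_1(F) = u^2 + 3*u*v + v^2; d F_1 = (4*v) du + (4*u) dv
  For the y component: f_2(F) = 1; d F_2 = (2*u + 3*v) du + (3*u + 2*v) dv
Combining and collecting du, dv coefficients:
  coeff of du: 4*u^2*v + 12*u*v^2 + 2*u + 4*v^3 + 3*v
  coeff of dv: 4*u^3 + 12*u^2*v + 4*u*v^2 + 3*u + 2*v
F^* omega = (4*u^2*v + 12*u*v^2 + 2*u + 4*v^3 + 3*v) du + (4*u^3 + 12*u^2*v + 4*u*v^2 + 3*u + 2*v) dv.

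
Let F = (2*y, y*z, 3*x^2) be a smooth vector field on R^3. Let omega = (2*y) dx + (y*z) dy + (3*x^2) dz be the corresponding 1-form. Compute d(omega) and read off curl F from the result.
d(omega) = (-y) dy ∧ dz + (-6*x) dz ∧ dx + (-2) dx ∧ dy; curl F = (-y, -6*x, -2)

d omega = sum_{i<j} (∂f_j/∂x_i - ∂f_i/∂x_j) dx_i ∧ dx_j. Under the identification (dy ∧ dz, dz ∧ dx, dx ∧ dy) ↔ (e_x, e_y, e_z), the coefficients are exactly the components of curl F. Compute:
  ∂R/∂y - ∂Q/∂z = (0) - (y) = -y
  ∂P/∂z - ∂R/∂x = (0) - (6*x) = -6*x
  ∂Q/∂x - ∂P/∂y = (0) - (2) = -2.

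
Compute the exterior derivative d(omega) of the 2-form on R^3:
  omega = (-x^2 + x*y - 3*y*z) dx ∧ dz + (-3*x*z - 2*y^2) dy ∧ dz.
d(omega) = (-x) dx ∧ dy ∧ dz

For a 2-form omega = sum_{i<j} g_{ij} dx_i ∧ dx_j, the exterior derivative is
  d(omega) = sum_{i<j} d(g_{ij}) ∧ dx_i ∧ dx_j = sum_{i<j, k} (∂g_{ij}/∂x_k) dx_k ∧ dx_i ∧ dx_j.
Expand each term, using dx_k ∧ dx_i ∧ dx_j = sgn(permutation) dx_{(a)} ∧ dx_{(b)} ∧ dx_{(c)} with (a < b < c) sorted:
  d(-x^2 + x*y - 3*y*z) includes (∂/∂y)(-x^2 + x*y - 3*y*z) dy = (x - 3*z) dy, which multiplied by dx ∧ dz gives (-x + 3*z) dx ∧ dy ∧ dz
  d(-3*x*z - 2*y^2) includes (∂/∂x)(-3*x*z - 2*y^2) dx = (-3*z) dx, which multiplied by dy ∧ dz gives (-3*z) dx ∧ dy ∧ dz
Collecting like 3-forms: d(omega) = (-x) dx ∧ dy ∧ dz.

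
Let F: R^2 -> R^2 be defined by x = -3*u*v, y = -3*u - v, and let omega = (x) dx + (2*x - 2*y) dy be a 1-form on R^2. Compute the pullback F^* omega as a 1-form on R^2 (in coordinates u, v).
F^* omega = (9*u*v^2 + 18*u*v - 18*u - 6*v) du + (9*u^2*v + 6*u*v - 6*u - 2*v) dv

Using F^*(f dg) = (f ∘ F) d(g ∘ F), substitute each coordinate x_i by F_i(u, v) in f_i, and replace dx_i by d F_i = (∂F_i/∂u) du + (∂F_i/∂v) dv.
  For the x component: f_1(F) = -3*u*v; d F_1 = (-3*v) du + (-3*u) dv
  For the y component: f_2(F) = -6*u*v + 6*u + 2*v; d F_2 = (-3) du + (-1) dv
Combining and collecting du, dv coefficients:
  coeff of du: 9*u*v^2 + 18*u*v - 18*u - 6*v
  coeff of dv: 9*u^2*v + 6*u*v - 6*u - 2*v
F^* omega = (9*u*v^2 + 18*u*v - 18*u - 6*v) du + (9*u^2*v + 6*u*v - 6*u - 2*v) dv.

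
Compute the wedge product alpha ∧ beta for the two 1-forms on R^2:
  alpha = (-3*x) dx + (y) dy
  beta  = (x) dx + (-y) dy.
alpha ∧ beta = (2*x*y) dx ∧ dy

Distribute the wedge, using dx_i ∧ dx_j = -dx_j ∧ dx_i and dx_i ∧ dx_i = 0. For each pair (i, j) with i < j, the coefficient of dx_i ∧ dx_j in alpha ∧ beta is (alpha_i * beta_j - alpha_j * beta_i). Collecting: alpha ∧ beta = (2*x*y) dx ∧ dy.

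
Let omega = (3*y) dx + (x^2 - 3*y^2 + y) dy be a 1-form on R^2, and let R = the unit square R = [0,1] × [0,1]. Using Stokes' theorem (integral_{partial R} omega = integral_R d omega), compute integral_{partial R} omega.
integral_(partial R) omega = -2

Stokes: integral_partial_R omega = integral_R d omega with d omega = (∂Q/∂x - ∂P/∂y) dx ∧ dy.
  ∂Q/∂x = 2*x
  ∂P/∂y = 3
  integrand = ∂Q/∂x - ∂P/∂y = 2*x - 3.
Integrating over R: integral_0^1 integral_0^1 (2*x - 3) dx dy = -2.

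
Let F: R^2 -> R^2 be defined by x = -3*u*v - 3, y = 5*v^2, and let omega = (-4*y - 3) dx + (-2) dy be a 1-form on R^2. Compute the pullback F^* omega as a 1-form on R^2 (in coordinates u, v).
F^* omega = (60*v^3 + 9*v) du + (60*u*v^2 + 9*u - 20*v) dv

Using F^*(f dg) = (f ∘ F) d(g ∘ F), substitute each coordinate x_i by F_i(u, v) in f_i, and replace dx_i by d F_i = (∂F_i/∂u) du + (∂F_i/∂v) dv.
  For the x component: f_1(F) = -20*v^2 - 3; d F_1 = (-3*v) du + (-3*u) dv
  For the y component: f_2(F) = -2; d F_2 = (0) du + (10*v) dv
Combining and collecting du, dv coefficients:
  coeff of du: 60*v^3 + 9*v
  coeff of dv: 60*u*v^2 + 9*u - 20*v
F^* omega = (60*v^3 + 9*v) du + (60*u*v^2 + 9*u - 20*v) dv.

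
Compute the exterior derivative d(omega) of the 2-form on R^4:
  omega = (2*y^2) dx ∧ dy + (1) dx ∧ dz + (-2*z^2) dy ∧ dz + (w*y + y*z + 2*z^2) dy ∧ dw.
d(omega) = (-y - 4*z) dy ∧ dz ∧ dw

For a 2-form omega = sum_{i<j} g_{ij} dx_i ∧ dx_j, the exterior derivative is
  d(omega) = sum_{i<j} d(g_{ij}) ∧ dx_i ∧ dx_j = sum_{i<j, k} (∂g_{ij}/∂x_k) dx_k ∧ dx_i ∧ dx_j.
Expand each term, using dx_k ∧ dx_i ∧ dx_j = sgn(permutation) dx_{(a)} ∧ dx_{(b)} ∧ dx_{(c)} with (a < b < c) sorted:
  d(w*y + y*z + 2*z^2) includes (∂/∂z)(w*y + y*z + 2*z^2) dz = (y + 4*z) dz, which multiplied by dy ∧ dw gives (-y - 4*z) dy ∧ dz ∧ dw
Collecting like 3-forms: d(omega) = (-y - 4*z) dy ∧ dz ∧ dw.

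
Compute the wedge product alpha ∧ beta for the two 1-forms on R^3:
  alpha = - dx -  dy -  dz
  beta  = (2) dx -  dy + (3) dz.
alpha ∧ beta = (3) dx ∧ dy + (-1) dx ∧ dz + (-4) dy ∧ dz

Distribute the wedge, using dx_i ∧ dx_j = -dx_j ∧ dx_i and dx_i ∧ dx_i = 0. For each pair (i, j) with i < j, the coefficient of dx_i ∧ dx_j in alpha ∧ beta is (alpha_i * beta_j - alpha_j * beta_i). Collecting: alpha ∧ beta = (3) dx ∧ dy + (-1) dx ∧ dz + (-4) dy ∧ dz.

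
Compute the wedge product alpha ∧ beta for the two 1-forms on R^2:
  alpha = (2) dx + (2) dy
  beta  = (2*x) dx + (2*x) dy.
alpha ∧ beta = 0

Distribute the wedge, using dx_i ∧ dx_j = -dx_j ∧ dx_i and dx_i ∧ dx_i = 0. For each pair (i, j) with i < j, the coefficient of dx_i ∧ dx_j in alpha ∧ beta is (alpha_i * beta_j - alpha_j * beta_i). Collecting: alpha ∧ beta = 0.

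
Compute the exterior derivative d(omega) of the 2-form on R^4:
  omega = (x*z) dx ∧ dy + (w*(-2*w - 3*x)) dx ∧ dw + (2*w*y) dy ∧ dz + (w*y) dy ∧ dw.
d(omega) = (x) dx ∧ dy ∧ dz + (2*y) dy ∧ dz ∧ dw

For a 2-form omega = sum_{i<j} g_{ij} dx_i ∧ dx_j, the exterior derivative is
  d(omega) = sum_{i<j} d(g_{ij}) ∧ dx_i ∧ dx_j = sum_{i<j, k} (∂g_{ij}/∂x_k) dx_k ∧ dx_i ∧ dx_j.
Expand each term, using dx_k ∧ dx_i ∧ dx_j = sgn(permutation) dx_{(a)} ∧ dx_{(b)} ∧ dx_{(c)} with (a < b < c) sorted:
  d(x*z) includes (∂/∂z)(x*z) dz = (x) dz, which multiplied by dx ∧ dy gives (x) dx ∧ dy ∧ dz
  d(2*w*y) includes (∂/∂w)(2*w*y) dw = (2*y) dw, which multiplied by dy ∧ dz gives (2*y) dy ∧ dz ∧ dw
Collecting like 3-forms: d(omega) = (x) dx ∧ dy ∧ dz + (2*y) dy ∧ dz ∧ dw.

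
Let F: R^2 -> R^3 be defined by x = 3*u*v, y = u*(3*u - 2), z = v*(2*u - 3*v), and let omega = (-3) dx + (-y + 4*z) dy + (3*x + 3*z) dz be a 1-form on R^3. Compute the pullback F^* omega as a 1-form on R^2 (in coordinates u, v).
F^* omega = (-18*u^3 + 48*u^2*v + 18*u^2 - 42*u*v^2 - 16*u*v - 4*u - 18*v^3 + 24*v^2 - 9*v) du + (30*u^2*v - 108*u*v^2 - 9*u + 54*v^3) dv

Using F^*(f dg) = (f ∘ F) d(g ∘ F), substitute each coordinate x_i by F_i(u, v) in f_i, and replace dx_i by d F_i = (∂F_i/∂u) du + (∂F_i/∂v) dv.
  For the x component: f_1(F) = -3; d F_1 = (3*v) du + (3*u) dv
  For the y component: f_2(F) = -3*u^2 + 8*u*v + 2*u - 12*v^2; d F_2 = (6*u - 2) du + (0) dv
  For the z component: f_3(F) = 3*v*(5*u - 3*v); d F_3 = (2*v) du + (2*u - 6*v) dv
Combining and collecting du, dv coefficients:
  coeff of du: -18*u^3 + 48*u^2*v + 18*u^2 - 42*u*v^2 - 16*u*v - 4*u - 18*v^3 + 24*v^2 - 9*v
  coeff of dv: 30*u^2*v - 108*u*v^2 - 9*u + 54*v^3
F^* omega = (-18*u^3 + 48*u^2*v + 18*u^2 - 42*u*v^2 - 16*u*v - 4*u - 18*v^3 + 24*v^2 - 9*v) du + (30*u^2*v - 108*u*v^2 - 9*u + 54*v^3) dv.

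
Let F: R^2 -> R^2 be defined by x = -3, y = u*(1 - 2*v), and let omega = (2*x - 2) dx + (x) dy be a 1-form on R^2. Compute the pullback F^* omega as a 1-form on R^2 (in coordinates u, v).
F^* omega = (6*v - 3) du + (6*u) dv

Using F^*(f dg) = (f ∘ F) d(g ∘ F), substitute each coordinate x_i by F_i(u, v) in f_i, and replace dx_i by d F_i = (∂F_i/∂u) du + (∂F_i/∂v) dv.
  For the x component: f_1(F) = -8; d F_1 = (0) du + (0) dv
  For the y component: f_2(F) = -3; d F_2 = (1 - 2*v) du + (-2*u) dv
Combining and collecting du, dv coefficients:
  coeff of du: 6*v - 3
  coeff of dv: 6*u
F^* omega = (6*v - 3) du + (6*u) dv.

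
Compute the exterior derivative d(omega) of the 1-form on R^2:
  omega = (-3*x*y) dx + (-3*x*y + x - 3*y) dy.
d(omega) = (3*x - 3*y + 1) dx ∧ dy

For a 1-form omega = sum_i f_i dx_i, the exterior derivative is
  d(omega) = sum_{i < j} (∂f_j/∂x_i - ∂f_i/∂x_j) dx_i ∧ dx_j.
  coefficient of dx ∧ dy: ∂f_2/∂x - ∂f_1/∂y = ∂(-3*x*y + x - 3*y)/∂x - ∂(-3*x*y)/∂y = 3*x - 3*y + 1
Assembling: d(omega) = (3*x - 3*y + 1) dx ∧ dy.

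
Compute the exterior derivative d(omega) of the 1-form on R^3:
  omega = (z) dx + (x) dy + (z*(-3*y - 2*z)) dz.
d(omega) = (1) dx ∧ dy + (-1) dx ∧ dz + (-3*z) dy ∧ dz

For a 1-form omega = sum_i f_i dx_i, the exterior derivative is
  d(omega) = sum_{i < j} (∂f_j/∂x_i - ∂f_i/∂x_j) dx_i ∧ dx_j.
  coefficient of dx ∧ dy: ∂f_2/∂x - ∂f_1/∂y = ∂(x)/∂x - ∂(z)/∂y = 1
  coefficient of dx ∧ dz: ∂f_3/∂x - ∂f_1/∂z = ∂(z*(-3*y - 2*z))/∂x - ∂(z)/∂z = -1
  coefficient of dy ∧ dz: ∂f_3/∂y - ∂f_2/∂z = ∂(z*(-3*y - 2*z))/∂y - ∂(x)/∂z = -3*z
Assembling: d(omega) = (1) dx ∧ dy + (-1) dx ∧ dz + (-3*z) dy ∧ dz.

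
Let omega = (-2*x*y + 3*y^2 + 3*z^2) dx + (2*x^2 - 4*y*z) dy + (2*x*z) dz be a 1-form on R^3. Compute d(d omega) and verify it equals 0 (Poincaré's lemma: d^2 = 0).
d(d omega) = 0

Step 1: d omega = sum_{i<j} (∂f_j/∂x_i - ∂f_i/∂x_j) dx_i ∧ dx_j:
  coeff of dx ∧ dy: 6*x - 6*y
  coeff of dx ∧ dz: -4*z
  coeff of dy ∧ dz: 4*y
Step 2: Apply d again to each 2-form coefficient. The only possible 3-form in R^3 is dx ∧ dy ∧ dz, with coefficient
  ∂(coeff of dy∧dz)/∂x - ∂(coeff of dx∧dz)/∂y + ∂(coeff of dx∧dy)/∂z
  = ∂/∂x (4*y) - ∂/∂y (-4*z) + ∂/∂z (6*x - 6*y).
Each of these terms simplifies to sums of mixed partials that cancel in pairs. The result is 0 (by equality of mixed partials for smooth functions — Schwarz / Clairaut).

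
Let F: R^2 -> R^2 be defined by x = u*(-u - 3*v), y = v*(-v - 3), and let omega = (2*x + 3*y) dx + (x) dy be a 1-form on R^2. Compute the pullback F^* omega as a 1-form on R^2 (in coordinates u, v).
F^* omega = (4*u^3 + 18*u^2*v + 24*u*v^2 + 18*u*v + 9*v^3 + 27*v^2) du + (u*(6*u^2 + 20*u*v + 3*u + 15*v^2 + 36*v)) dv

Using F^*(f dg) = (f ∘ F) d(g ∘ F), substitute each coordinate x_i by F_i(u, v) in f_i, and replace dx_i by d F_i = (∂F_i/∂u) du + (∂F_i/∂v) dv.
  For the x component: f_1(F) = -2*u^2 - 6*u*v - 3*v^2 - 9*v; d F_1 = (-2*u - 3*v) du + (-3*u) dv
  For the y component: f_2(F) = u*(-u - 3*v); d F_2 = (0) du + (-2*v - 3) dv
Combining and collecting du, dv coefficients:
  coeff of du: 4*u^3 + 18*u^2*v + 24*u*v^2 + 18*u*v + 9*v^3 + 27*v^2
  coeff of dv: u*(6*u^2 + 20*u*v + 3*u + 15*v^2 + 36*v)
F^* omega = (4*u^3 + 18*u^2*v + 24*u*v^2 + 18*u*v + 9*v^3 + 27*v^2) du + (u*(6*u^2 + 20*u*v + 3*u + 15*v^2 + 36*v)) dv.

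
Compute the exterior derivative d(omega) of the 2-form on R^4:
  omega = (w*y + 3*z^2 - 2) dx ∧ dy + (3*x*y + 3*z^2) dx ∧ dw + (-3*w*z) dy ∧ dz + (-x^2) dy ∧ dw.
d(omega) = (6*z) dx ∧ dy ∧ dz + (-5*x + y) dx ∧ dy ∧ dw + (-6*z) dx ∧ dz ∧ dw + (-3*z) dy ∧ dz ∧ dw

For a 2-form omega = sum_{i<j} g_{ij} dx_i ∧ dx_j, the exterior derivative is
  d(omega) = sum_{i<j} d(g_{ij}) ∧ dx_i ∧ dx_j = sum_{i<j, k} (∂g_{ij}/∂x_k) dx_k ∧ dx_i ∧ dx_j.
Expand each term, using dx_k ∧ dx_i ∧ dx_j = sgn(permutation) dx_{(a)} ∧ dx_{(b)} ∧ dx_{(c)} with (a < b < c) sorted:
  d(w*y + 3*z^2 - 2) includes (∂/∂z)(w*y + 3*z^2 - 2) dz = (6*z) dz, which multiplied by dx ∧ dy gives (6*z) dx ∧ dy ∧ dz
  d(w*y + 3*z^2 - 2) includes (∂/∂w)(w*y + 3*z^2 - 2) dw = (y) dw, which multiplied by dx ∧ dy gives (y) dx ∧ dy ∧ dw
  d(3*x*y + 3*z^2) includes (∂/∂y)(3*x*y + 3*z^2) dy = (3*x) dy, which multiplied by dx ∧ dw gives (-3*x) dx ∧ dy ∧ dw
  d(3*x*y + 3*z^2) includes (∂/∂z)(3*x*y + 3*z^2) dz = (6*z) dz, which multiplied by dx ∧ dw gives (-6*z) dx ∧ dz ∧ dw
  d(-3*w*z) includes (∂/∂w)(-3*w*z) dw = (-3*z) dw, which multiplied by dy ∧ dz gives (-3*z) dy ∧ dz ∧ dw
  d(-x^2) includes (∂/∂x)(-x^2) dx = (-2*x) dx, which multiplied by dy ∧ dw gives (-2*x) dx ∧ dy ∧ dw
Collecting like 3-forms: d(omega) = (6*z) dx ∧ dy ∧ dz + (-5*x + y) dx ∧ dy ∧ dw + (-6*z) dx ∧ dz ∧ dw + (-3*z) dy ∧ dz ∧ dw.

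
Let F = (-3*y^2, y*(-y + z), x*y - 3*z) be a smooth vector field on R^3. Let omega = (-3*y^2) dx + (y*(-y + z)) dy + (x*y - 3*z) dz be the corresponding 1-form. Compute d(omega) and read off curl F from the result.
d(omega) = (x - y) dy ∧ dz + (-y) dz ∧ dx + (6*y) dx ∧ dy; curl F = (x - y, -y, 6*y)

d omega = sum_{i<j} (∂f_j/∂x_i - ∂f_i/∂x_j) dx_i ∧ dx_j. Under the identification (dy ∧ dz, dz ∧ dx, dx ∧ dy) ↔ (e_x, e_y, e_z), the coefficients are exactly the components of curl F. Compute:
  ∂R/∂y - ∂Q/∂z = (x) - (y) = x - y
  ∂P/∂z - ∂R/∂x = (0) - (y) = -y
  ∂Q/∂x - ∂P/∂y = (0) - (-6*y) = 6*y.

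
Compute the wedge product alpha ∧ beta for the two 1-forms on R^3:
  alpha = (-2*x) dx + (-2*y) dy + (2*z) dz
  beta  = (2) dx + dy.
alpha ∧ beta = (-2*x + 4*y) dx ∧ dy + (-4*z) dx ∧ dz + (-2*z) dy ∧ dz

Distribute the wedge, using dx_i ∧ dx_j = -dx_j ∧ dx_i and dx_i ∧ dx_i = 0. For each pair (i, j) with i < j, the coefficient of dx_i ∧ dx_j in alpha ∧ beta is (alpha_i * beta_j - alpha_j * beta_i). Collecting: alpha ∧ beta = (-2*x + 4*y) dx ∧ dy + (-4*z) dx ∧ dz + (-2*z) dy ∧ dz.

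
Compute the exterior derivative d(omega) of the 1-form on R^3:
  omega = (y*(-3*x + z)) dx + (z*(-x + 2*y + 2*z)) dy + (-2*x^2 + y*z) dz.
d(omega) = (3*x - 2*z) dx ∧ dy + (-4*x - y) dx ∧ dz + (x - 2*y - 3*z) dy ∧ dz

For a 1-form omega = sum_i f_i dx_i, the exterior derivative is
  d(omega) = sum_{i < j} (∂f_j/∂x_i - ∂f_i/∂x_j) dx_i ∧ dx_j.
  coefficient of dx ∧ dy: ∂f_2/∂x - ∂f_1/∂y = ∂(z*(-x + 2*y + 2*z))/∂x - ∂(y*(-3*x + z))/∂y = 3*x - 2*z
  coefficient of dx ∧ dz: ∂f_3/∂x - ∂f_1/∂z = ∂(-2*x^2 + y*z)/∂x - ∂(y*(-3*x + z))/∂z = -4*x - y
  coefficient of dy ∧ dz: ∂f_3/∂y - ∂f_2/∂z = ∂(-2*x^2 + y*z)/∂y - ∂(z*(-x + 2*y + 2*z))/∂z = x - 2*y - 3*z
Assembling: d(omega) = (3*x - 2*z) dx ∧ dy + (-4*x - y) dx ∧ dz + (x - 2*y - 3*z) dy ∧ dz.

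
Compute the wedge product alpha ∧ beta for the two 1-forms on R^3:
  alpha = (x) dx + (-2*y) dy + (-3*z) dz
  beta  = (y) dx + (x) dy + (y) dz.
alpha ∧ beta = (x^2 + 2*y^2) dx ∧ dy + (y*(x + 3*z)) dx ∧ dz + (3*x*z - 2*y^2) dy ∧ dz

Distribute the wedge, using dx_i ∧ dx_j = -dx_j ∧ dx_i and dx_i ∧ dx_i = 0. For each pair (i, j) with i < j, the coefficient of dx_i ∧ dx_j in alpha ∧ beta is (alpha_i * beta_j - alpha_j * beta_i). Collecting: alpha ∧ beta = (x^2 + 2*y^2) dx ∧ dy + (y*(x + 3*z)) dx ∧ dz + (3*x*z - 2*y^2) dy ∧ dz.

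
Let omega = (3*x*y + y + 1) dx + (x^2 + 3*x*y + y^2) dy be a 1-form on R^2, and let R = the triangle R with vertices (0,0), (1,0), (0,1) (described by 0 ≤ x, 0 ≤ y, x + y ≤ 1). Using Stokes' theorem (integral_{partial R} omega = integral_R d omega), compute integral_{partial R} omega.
integral_(partial R) omega = -1/6

Stokes: integral_partial_R omega = integral_R d omega with d omega = (∂Q/∂x - ∂P/∂y) dx ∧ dy.
  ∂Q/∂x = 2*x + 3*y
  ∂P/∂y = 3*x + 1
  integrand = ∂Q/∂x - ∂P/∂y = -x + 3*y - 1.
Integrating over R: integral_0^1 integral_0^{1-x} (-x + 3*y - 1) dy dx = -1/6.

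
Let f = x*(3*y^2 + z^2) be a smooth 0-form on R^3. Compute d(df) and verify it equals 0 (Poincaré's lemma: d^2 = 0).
d(df) = 0

Step 1: df = sum_i (∂f/∂x_i) dx_i = (3*y^2 + z^2) dx + (6*x*y) dy + (2*x*z) dz.
Step 2: Apply d again. Using the 1-form formula, the coefficient of dx ∧ dy in d(df) is ∂^2 f/∂x ∂y - ∂^2 f/∂y ∂x = (6*y) - (6*y) = 0 (equality of mixed partials for smooth f).
Similarly for dx ∧ dz and dy ∧ dz — all coefficients vanish. So d(df) = 0.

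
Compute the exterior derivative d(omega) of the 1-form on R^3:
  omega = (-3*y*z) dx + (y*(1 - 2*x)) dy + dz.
d(omega) = (-2*y + 3*z) dx ∧ dy + (3*y) dx ∧ dz

For a 1-form omega = sum_i f_i dx_i, the exterior derivative is
  d(omega) = sum_{i < j} (∂f_j/∂x_i - ∂f_i/∂x_j) dx_i ∧ dx_j.
  coefficient of dx ∧ dy: ∂f_2/∂x - ∂f_1/∂y = ∂(y*(1 - 2*x))/∂x - ∂(-3*y*z)/∂y = -2*y + 3*z
  coefficient of dx ∧ dz: ∂f_3/∂x - ∂f_1/∂z = ∂(1)/∂x - ∂(-3*y*z)/∂z = 3*y
Assembling: d(omega) = (-2*y + 3*z) dx ∧ dy + (3*y) dx ∧ dz.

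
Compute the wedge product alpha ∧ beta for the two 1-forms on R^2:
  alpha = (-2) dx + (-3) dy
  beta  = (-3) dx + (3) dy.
alpha ∧ beta = (-15) dx ∧ dy

Distribute the wedge, using dx_i ∧ dx_j = -dx_j ∧ dx_i and dx_i ∧ dx_i = 0. For each pair (i, j) with i < j, the coefficient of dx_i ∧ dx_j in alpha ∧ beta is (alpha_i * beta_j - alpha_j * beta_i). Collecting: alpha ∧ beta = (-15) dx ∧ dy.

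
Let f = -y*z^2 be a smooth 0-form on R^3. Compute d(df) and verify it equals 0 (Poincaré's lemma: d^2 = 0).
d(df) = 0

Step 1: df = sum_i (∂f/∂x_i) dx_i = (0) dx + (-z^2) dy + (-2*y*z) dz.
Step 2: Apply d again. Using the 1-form formula, the coefficient of dx ∧ dy in d(df) is ∂^2 f/∂x ∂y - ∂^2 f/∂y ∂x = (0) - (0) = 0 (equality of mixed partials for smooth f).
Similarly for dx ∧ dz and dy ∧ dz — all coefficients vanish. So d(df) = 0.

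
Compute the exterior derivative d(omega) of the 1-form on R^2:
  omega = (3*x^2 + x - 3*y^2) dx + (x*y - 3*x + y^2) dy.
d(omega) = (7*y - 3) dx ∧ dy

For a 1-form omega = sum_i f_i dx_i, the exterior derivative is
  d(omega) = sum_{i < j} (∂f_j/∂x_i - ∂f_i/∂x_j) dx_i ∧ dx_j.
  coefficient of dx ∧ dy: ∂f_2/∂x - ∂f_1/∂y = ∂(x*y - 3*x + y^2)/∂x - ∂(3*x^2 + x - 3*y^2)/∂y = 7*y - 3
Assembling: d(omega) = (7*y - 3) dx ∧ dy.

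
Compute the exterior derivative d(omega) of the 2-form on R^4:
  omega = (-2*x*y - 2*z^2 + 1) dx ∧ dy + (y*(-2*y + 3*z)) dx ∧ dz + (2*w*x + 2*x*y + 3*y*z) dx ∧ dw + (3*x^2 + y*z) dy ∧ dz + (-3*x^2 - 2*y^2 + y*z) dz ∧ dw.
d(omega) = (6*x + 4*y - 7*z) dx ∧ dy ∧ dz + (-2*x - 3*z) dx ∧ dy ∧ dw + (-6*x - 3*y) dx ∧ dz ∧ dw + (-4*y + z) dy ∧ dz ∧ dw

For a 2-form omega = sum_{i<j} g_{ij} dx_i ∧ dx_j, the exterior derivative is
  d(omega) = sum_{i<j} d(g_{ij}) ∧ dx_i ∧ dx_j = sum_{i<j, k} (∂g_{ij}/∂x_k) dx_k ∧ dx_i ∧ dx_j.
Expand each term, using dx_k ∧ dx_i ∧ dx_j = sgn(permutation) dx_{(a)} ∧ dx_{(b)} ∧ dx_{(c)} with (a < b < c) sorted:
  d(-2*x*y - 2*z^2 + 1) includes (∂/∂z)(-2*x*y - 2*z^2 + 1) dz = (-4*z) dz, which multiplied by dx ∧ dy gives (-4*z) dx ∧ dy ∧ dz
  d(y*(-2*y + 3*z)) includes (∂/∂y)(y*(-2*y + 3*z)) dy = (-4*y + 3*z) dy, which multiplied by dx ∧ dz gives (4*y - 3*z) dx ∧ dy ∧ dz
  d(2*w*x + 2*x*y + 3*y*z) includes (∂/∂y)(2*w*x + 2*x*y + 3*y*z) dy = (2*x + 3*z) dy, which multiplied by dx ∧ dw gives (-2*x - 3*z) dx ∧ dy ∧ dw
  d(2*w*x + 2*x*y + 3*y*z) includes (∂/∂z)(2*w*x + 2*x*y + 3*y*z) dz = (3*y) dz, which multiplied by dx ∧ dw gives (-3*y) dx ∧ dz ∧ dw
  d(3*x^2 + y*z) includes (∂/∂x)(3*x^2 + y*z) dx = (6*x) dx, which multiplied by dy ∧ dz gives (6*x) dx ∧ dy ∧ dz
  d(-3*x^2 - 2*y^2 + y*z) includes (∂/∂x)(-3*x^2 - 2*y^2 + y*z) dx = (-6*x) dx, which multiplied by dz ∧ dw gives (-6*x) dx ∧ dz ∧ dw
  d(-3*x^2 - 2*y^2 + y*z) includes (∂/∂y)(-3*x^2 - 2*y^2 + y*z) dy = (-4*y + z) dy, which multiplied by dz ∧ dw gives (-4*y + z) dy ∧ dz ∧ dw
Collecting like 3-forms: d(omega) = (6*x + 4*y - 7*z) dx ∧ dy ∧ dz + (-2*x - 3*z) dx ∧ dy ∧ dw + (-6*x - 3*y) dx ∧ dz ∧ dw + (-4*y + z) dy ∧ dz ∧ dw.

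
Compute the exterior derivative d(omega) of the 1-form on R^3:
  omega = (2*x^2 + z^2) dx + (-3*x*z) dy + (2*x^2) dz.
d(omega) = (-3*z) dx ∧ dy + (4*x - 2*z) dx ∧ dz + (3*x) dy ∧ dz

For a 1-form omega = sum_i f_i dx_i, the exterior derivative is
  d(omega) = sum_{i < j} (∂f_j/∂x_i - ∂f_i/∂x_j) dx_i ∧ dx_j.
  coefficient of dx ∧ dy: ∂f_2/∂x - ∂f_1/∂y = ∂(-3*x*z)/∂x - ∂(2*x^2 + z^2)/∂y = -3*z
  coefficient of dx ∧ dz: ∂f_3/∂x - ∂f_1/∂z = ∂(2*x^2)/∂x - ∂(2*x^2 + z^2)/∂z = 4*x - 2*z
  coefficient of dy ∧ dz: ∂f_3/∂y - ∂f_2/∂z = ∂(2*x^2)/∂y - ∂(-3*x*z)/∂z = 3*x
Assembling: d(omega) = (-3*z) dx ∧ dy + (4*x - 2*z) dx ∧ dz + (3*x) dy ∧ dz.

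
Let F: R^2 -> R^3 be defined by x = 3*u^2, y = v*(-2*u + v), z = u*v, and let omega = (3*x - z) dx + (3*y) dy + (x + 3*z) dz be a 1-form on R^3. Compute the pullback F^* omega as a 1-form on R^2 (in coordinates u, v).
F^* omega = (54*u^3 - 3*u^2*v + 15*u*v^2 - 6*v^3) du + (3*u^3 + 15*u^2*v - 18*u*v^2 + 6*v^3) dv

Using F^*(f dg) = (f ∘ F) d(g ∘ F), substitute each coordinate x_i by F_i(u, v) in f_i, and replace dx_i by d F_i = (∂F_i/∂u) du + (∂F_i/∂v) dv.
  For the x component: f_1(F) = u*(9*u - v); d F_1 = (6*u) du + (0) dv
  For the y component: f_2(F) = 3*v*(-2*u + v); d F_2 = (-2*v) du + (-2*u + 2*v) dv
  For the z component: f_3(F) = 3*u*(u + v); d F_3 = (v) du + (u) dv
Combining and collecting du, dv coefficients:
  coeff of du: 54*u^3 - 3*u^2*v + 15*u*v^2 - 6*v^3
  coeff of dv: 3*u^3 + 15*u^2*v - 18*u*v^2 + 6*v^3
F^* omega = (54*u^3 - 3*u^2*v + 15*u*v^2 - 6*v^3) du + (3*u^3 + 15*u^2*v - 18*u*v^2 + 6*v^3) dv.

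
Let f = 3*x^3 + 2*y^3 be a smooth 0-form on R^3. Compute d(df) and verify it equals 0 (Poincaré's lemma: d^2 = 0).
d(df) = 0

Step 1: df = sum_i (∂f/∂x_i) dx_i = (9*x^2) dx + (6*y^2) dy + (0) dz.
Step 2: Apply d again. Using the 1-form formula, the coefficient of dx ∧ dy in d(df) is ∂^2 f/∂x ∂y - ∂^2 f/∂y ∂x = (0) - (0) = 0 (equality of mixed partials for smooth f).
Similarly for dx ∧ dz and dy ∧ dz — all coefficients vanish. So d(df) = 0.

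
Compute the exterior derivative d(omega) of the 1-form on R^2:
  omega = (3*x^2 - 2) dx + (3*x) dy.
d(omega) = (3) dx ∧ dy

For a 1-form omega = sum_i f_i dx_i, the exterior derivative is
  d(omega) = sum_{i < j} (∂f_j/∂x_i - ∂f_i/∂x_j) dx_i ∧ dx_j.
  coefficient of dx ∧ dy: ∂f_2/∂x - ∂f_1/∂y = ∂(3*x)/∂x - ∂(3*x^2 - 2)/∂y = 3
Assembling: d(omega) = (3) dx ∧ dy.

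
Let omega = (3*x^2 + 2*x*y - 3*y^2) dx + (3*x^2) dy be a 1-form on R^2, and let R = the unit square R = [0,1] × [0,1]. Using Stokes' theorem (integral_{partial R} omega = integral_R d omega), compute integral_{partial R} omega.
integral_(partial R) omega = 5

Stokes: integral_partial_R omega = integral_R d omega with d omega = (∂Q/∂x - ∂P/∂y) dx ∧ dy.
  ∂Q/∂x = 6*x
  ∂P/∂y = 2*x - 6*y
  integrand = ∂Q/∂x - ∂P/∂y = 4*x + 6*y.
Integrating over R: integral_0^1 integral_0^1 (4*x + 6*y) dx dy = 5.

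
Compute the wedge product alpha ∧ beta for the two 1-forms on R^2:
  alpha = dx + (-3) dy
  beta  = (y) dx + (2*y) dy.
alpha ∧ beta = (5*y) dx ∧ dy

Distribute the wedge, using dx_i ∧ dx_j = -dx_j ∧ dx_i and dx_i ∧ dx_i = 0. For each pair (i, j) with i < j, the coefficient of dx_i ∧ dx_j in alpha ∧ beta is (alpha_i * beta_j - alpha_j * beta_i). Collecting: alpha ∧ beta = (5*y) dx ∧ dy.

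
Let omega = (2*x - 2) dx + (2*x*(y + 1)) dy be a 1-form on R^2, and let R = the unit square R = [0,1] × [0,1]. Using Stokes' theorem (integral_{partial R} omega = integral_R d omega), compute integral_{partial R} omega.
integral_(partial R) omega = 3

Stokes: integral_partial_R omega = integral_R d omega with d omega = (∂Q/∂x - ∂P/∂y) dx ∧ dy.
  ∂Q/∂x = 2*y + 2
  ∂P/∂y = 0
  integrand = ∂Q/∂x - ∂P/∂y = 2*y + 2.
Integrating over R: integral_0^1 integral_0^1 (2*y + 2) dx dy = 3.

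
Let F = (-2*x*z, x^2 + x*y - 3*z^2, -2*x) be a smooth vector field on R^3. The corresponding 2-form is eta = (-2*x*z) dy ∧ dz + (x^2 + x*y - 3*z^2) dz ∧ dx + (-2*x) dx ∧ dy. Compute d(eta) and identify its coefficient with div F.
d(eta) = (x - 2*z) dx ∧ dy ∧ dz; div F = x - 2*z

For a 2-form in R^3 of the form above, applying d gives a 3-form with coefficient ∂P/∂x + ∂Q/∂y + ∂R/∂z:
  ∂P/∂x = -2*z
  ∂Q/∂y = x
  ∂R/∂z = 0
Sum = x - 2*z, which is exactly div F.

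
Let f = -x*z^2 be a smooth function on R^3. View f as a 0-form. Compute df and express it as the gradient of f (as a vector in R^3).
df = (-z^2) dx + (0) dy + (-2*x*z) dz; grad f = (-z^2, 0, -2*x*z)

For a 0-form f, d f = (∂f/∂x) dx + (∂f/∂y) dy + (∂f/∂z) dz. The components of the vector representation are exactly the entries of grad f in Cartesian coordinates:
  ∂f/∂x = -z^2
  ∂f/∂y = 0
  ∂f/∂z = -2*x*z.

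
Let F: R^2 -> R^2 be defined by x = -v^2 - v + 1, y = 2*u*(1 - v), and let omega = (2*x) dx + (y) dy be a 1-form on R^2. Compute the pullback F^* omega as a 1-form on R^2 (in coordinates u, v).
F^* omega = (4*u*(v^2 - 2*v + 1)) du + (4*u^2*v - 4*u^2 + 4*v^3 + 6*v^2 - 2*v - 2) dv

Using F^*(f dg) = (f ∘ F) d(g ∘ F), substitute each coordinate x_i by F_i(u, v) in f_i, and replace dx_i by d F_i = (∂F_i/∂u) du + (∂F_i/∂v) dv.
  For the x component: f_1(F) = -2*v^2 - 2*v + 2; d F_1 = (0) du + (-2*v - 1) dv
  For the y component: f_2(F) = 2*u*(1 - v); d F_2 = (2 - 2*v) du + (-2*u) dv
Combining and collecting du, dv coefficients:
  coeff of du: 4*u*(v^2 - 2*v + 1)
  coeff of dv: 4*u^2*v - 4*u^2 + 4*v^3 + 6*v^2 - 2*v - 2
F^* omega = (4*u*(v^2 - 2*v + 1)) du + (4*u^2*v - 4*u^2 + 4*v^3 + 6*v^2 - 2*v - 2) dv.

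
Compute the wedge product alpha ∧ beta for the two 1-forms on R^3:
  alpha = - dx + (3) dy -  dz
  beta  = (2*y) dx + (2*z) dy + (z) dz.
alpha ∧ beta = (-6*y - 2*z) dx ∧ dy + (2*y - z) dx ∧ dz + (5*z) dy ∧ dz

Distribute the wedge, using dx_i ∧ dx_j = -dx_j ∧ dx_i and dx_i ∧ dx_i = 0. For each pair (i, j) with i < j, the coefficient of dx_i ∧ dx_j in alpha ∧ beta is (alpha_i * beta_j - alpha_j * beta_i). Collecting: alpha ∧ beta = (-6*y - 2*z) dx ∧ dy + (2*y - z) dx ∧ dz + (5*z) dy ∧ dz.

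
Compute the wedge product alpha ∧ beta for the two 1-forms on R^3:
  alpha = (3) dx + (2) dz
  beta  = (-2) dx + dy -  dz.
alpha ∧ beta = (3) dx ∧ dy + (1) dx ∧ dz + (-2) dy ∧ dz

Distribute the wedge, using dx_i ∧ dx_j = -dx_j ∧ dx_i and dx_i ∧ dx_i = 0. For each pair (i, j) with i < j, the coefficient of dx_i ∧ dx_j in alpha ∧ beta is (alpha_i * beta_j - alpha_j * beta_i). Collecting: alpha ∧ beta = (3) dx ∧ dy + (1) dx ∧ dz + (-2) dy ∧ dz.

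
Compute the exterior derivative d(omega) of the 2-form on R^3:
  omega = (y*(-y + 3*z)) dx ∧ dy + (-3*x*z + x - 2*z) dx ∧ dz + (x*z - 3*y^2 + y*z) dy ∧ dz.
d(omega) = (3*y + z) dx ∧ dy ∧ dz

For a 2-form omega = sum_{i<j} g_{ij} dx_i ∧ dx_j, the exterior derivative is
  d(omega) = sum_{i<j} d(g_{ij}) ∧ dx_i ∧ dx_j = sum_{i<j, k} (∂g_{ij}/∂x_k) dx_k ∧ dx_i ∧ dx_j.
Expand each term, using dx_k ∧ dx_i ∧ dx_j = sgn(permutation) dx_{(a)} ∧ dx_{(b)} ∧ dx_{(c)} with (a < b < c) sorted:
  d(y*(-y + 3*z)) includes (∂/∂z)(y*(-y + 3*z)) dz = (3*y) dz, which multiplied by dx ∧ dy gives (3*y) dx ∧ dy ∧ dz
  d(x*z - 3*y^2 + y*z) includes (∂/∂x)(x*z - 3*y^2 + y*z) dx = (z) dx, which multiplied by dy ∧ dz gives (z) dx ∧ dy ∧ dz
Collecting like 3-forms: d(omega) = (3*y + z) dx ∧ dy ∧ dz.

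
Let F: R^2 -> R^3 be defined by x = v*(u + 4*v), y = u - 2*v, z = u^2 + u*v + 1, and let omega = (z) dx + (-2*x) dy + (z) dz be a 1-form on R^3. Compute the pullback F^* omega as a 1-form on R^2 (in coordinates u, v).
F^* omega = (2*u^3 + 4*u^2*v + 2*u*v^2 - 2*u*v + 2*u - 8*v^2 + 2*v) du + (2*u^3 + 10*u^2*v + 8*u*v^2 + 4*u*v + 2*u + 16*v^2 + 8*v) dv

Using F^*(f dg) = (f ∘ F) d(g ∘ F), substitute each coordinate x_i by F_i(u, v) in f_i, and replace dx_i by d F_i = (∂F_i/∂u) du + (∂F_i/∂v) dv.
  For the x component: f_1(F) = u^2 + u*v + 1; d F_1 = (v) du + (u + 8*v) dv
  For the y component: f_2(F) = 2*v*(-u - 4*v); d F_2 = (1) du + (-2) dv
  For the z component: f_3(F) = u^2 + u*v + 1; d F_3 = (2*u + v) du + (u) dv
Combining and collecting du, dv coefficients:
  coeff of du: 2*u^3 + 4*u^2*v + 2*u*v^2 - 2*u*v + 2*u - 8*v^2 + 2*v
  coeff of dv: 2*u^3 + 10*u^2*v + 8*u*v^2 + 4*u*v + 2*u + 16*v^2 + 8*v
F^* omega = (2*u^3 + 4*u^2*v + 2*u*v^2 - 2*u*v + 2*u - 8*v^2 + 2*v) du + (2*u^3 + 10*u^2*v + 8*u*v^2 + 4*u*v + 2*u + 16*v^2 + 8*v) dv.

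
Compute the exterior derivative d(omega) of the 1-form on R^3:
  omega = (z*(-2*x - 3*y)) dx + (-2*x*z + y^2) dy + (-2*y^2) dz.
d(omega) = (z) dx ∧ dy + (2*x + 3*y) dx ∧ dz + (2*x - 4*y) dy ∧ dz

For a 1-form omega = sum_i f_i dx_i, the exterior derivative is
  d(omega) = sum_{i < j} (∂f_j/∂x_i - ∂f_i/∂x_j) dx_i ∧ dx_j.
  coefficient of dx ∧ dy: ∂f_2/∂x - ∂f_1/∂y = ∂(-2*x*z + y^2)/∂x - ∂(z*(-2*x - 3*y))/∂y = z
  coefficient of dx ∧ dz: ∂f_3/∂x - ∂f_1/∂z = ∂(-2*y^2)/∂x - ∂(z*(-2*x - 3*y))/∂z = 2*x + 3*y
  coefficient of dy ∧ dz: ∂f_3/∂y - ∂f_2/∂z = ∂(-2*y^2)/∂y - ∂(-2*x*z + y^2)/∂z = 2*x - 4*y
Assembling: d(omega) = (z) dx ∧ dy + (2*x + 3*y) dx ∧ dz + (2*x - 4*y) dy ∧ dz.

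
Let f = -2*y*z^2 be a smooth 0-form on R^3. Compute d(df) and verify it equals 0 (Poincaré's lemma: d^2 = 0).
d(df) = 0

Step 1: df = sum_i (∂f/∂x_i) dx_i = (0) dx + (-2*z^2) dy + (-4*y*z) dz.
Step 2: Apply d again. Using the 1-form formula, the coefficient of dx ∧ dy in d(df) is ∂^2 f/∂x ∂y - ∂^2 f/∂y ∂x = (0) - (0) = 0 (equality of mixed partials for smooth f).
Similarly for dx ∧ dz and dy ∧ dz — all coefficients vanish. So d(df) = 0.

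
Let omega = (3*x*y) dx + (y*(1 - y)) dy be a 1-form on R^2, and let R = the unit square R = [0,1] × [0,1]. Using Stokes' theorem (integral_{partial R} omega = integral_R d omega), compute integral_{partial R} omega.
integral_(partial R) omega = -3/2

Stokes: integral_partial_R omega = integral_R d omega with d omega = (∂Q/∂x - ∂P/∂y) dx ∧ dy.
  ∂Q/∂x = 0
  ∂P/∂y = 3*x
  integrand = ∂Q/∂x - ∂P/∂y = -3*x.
Integrating over R: integral_0^1 integral_0^1 (-3*x) dx dy = -3/2.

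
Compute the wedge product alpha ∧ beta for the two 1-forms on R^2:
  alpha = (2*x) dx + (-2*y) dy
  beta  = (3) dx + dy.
alpha ∧ beta = (2*x + 6*y) dx ∧ dy

Distribute the wedge, using dx_i ∧ dx_j = -dx_j ∧ dx_i and dx_i ∧ dx_i = 0. For each pair (i, j) with i < j, the coefficient of dx_i ∧ dx_j in alpha ∧ beta is (alpha_i * beta_j - alpha_j * beta_i). Collecting: alpha ∧ beta = (2*x + 6*y) dx ∧ dy.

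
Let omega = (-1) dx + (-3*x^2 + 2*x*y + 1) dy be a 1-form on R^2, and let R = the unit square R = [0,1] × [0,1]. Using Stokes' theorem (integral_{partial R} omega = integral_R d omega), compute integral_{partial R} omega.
integral_(partial R) omega = -2

Stokes: integral_partial_R omega = integral_R d omega with d omega = (∂Q/∂x - ∂P/∂y) dx ∧ dy.
  ∂Q/∂x = -6*x + 2*y
  ∂P/∂y = 0
  integrand = ∂Q/∂x - ∂P/∂y = -6*x + 2*y.
Integrating over R: integral_0^1 integral_0^1 (-6*x + 2*y) dx dy = -2.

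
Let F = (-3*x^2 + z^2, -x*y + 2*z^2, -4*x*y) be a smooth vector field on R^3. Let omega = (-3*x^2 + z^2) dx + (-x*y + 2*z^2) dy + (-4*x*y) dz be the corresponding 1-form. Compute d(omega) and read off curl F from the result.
d(omega) = (-4*x - 4*z) dy ∧ dz + (4*y + 2*z) dz ∧ dx + (-y) dx ∧ dy; curl F = (-4*x - 4*z, 4*y + 2*z, -y)

d omega = sum_{i<j} (∂f_j/∂x_i - ∂f_i/∂x_j) dx_i ∧ dx_j. Under the identification (dy ∧ dz, dz ∧ dx, dx ∧ dy) ↔ (e_x, e_y, e_z), the coefficients are exactly the components of curl F. Compute:
  ∂R/∂y - ∂Q/∂z = (-4*x) - (4*z) = -4*x - 4*z
  ∂P/∂z - ∂R/∂x = (2*z) - (-4*y) = 4*y + 2*z
  ∂Q/∂x - ∂P/∂y = (-y) - (0) = -y.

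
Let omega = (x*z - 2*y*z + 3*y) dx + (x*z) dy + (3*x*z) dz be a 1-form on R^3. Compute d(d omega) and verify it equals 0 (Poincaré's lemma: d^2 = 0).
d(d omega) = 0

Step 1: d omega = sum_{i<j} (∂f_j/∂x_i - ∂f_i/∂x_j) dx_i ∧ dx_j:
  coeff of dx ∧ dy: 3*z - 3
  coeff of dx ∧ dz: -x + 2*y + 3*z
  coeff of dy ∧ dz: -x
Step 2: Apply d again to each 2-form coefficient. The only possible 3-form in R^3 is dx ∧ dy ∧ dz, with coefficient
  ∂(coeff of dy∧dz)/∂x - ∂(coeff of dx∧dz)/∂y + ∂(coeff of dx∧dy)/∂z
  = ∂/∂x (-x) - ∂/∂y (-x + 2*y + 3*z) + ∂/∂z (3*z - 3).
Each of these terms simplifies to sums of mixed partials that cancel in pairs. The result is 0 (by equality of mixed partials for smooth functions — Schwarz / Clairaut).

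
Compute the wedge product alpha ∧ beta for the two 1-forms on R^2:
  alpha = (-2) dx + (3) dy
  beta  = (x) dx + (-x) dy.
alpha ∧ beta = (-x) dx ∧ dy

Distribute the wedge, using dx_i ∧ dx_j = -dx_j ∧ dx_i and dx_i ∧ dx_i = 0. For each pair (i, j) with i < j, the coefficient of dx_i ∧ dx_j in alpha ∧ beta is (alpha_i * beta_j - alpha_j * beta_i). Collecting: alpha ∧ beta = (-x) dx ∧ dy.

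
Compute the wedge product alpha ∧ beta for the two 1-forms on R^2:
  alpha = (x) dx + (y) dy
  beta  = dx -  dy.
alpha ∧ beta = (-x - y) dx ∧ dy

Distribute the wedge, using dx_i ∧ dx_j = -dx_j ∧ dx_i and dx_i ∧ dx_i = 0. For each pair (i, j) with i < j, the coefficient of dx_i ∧ dx_j in alpha ∧ beta is (alpha_i * beta_j - alpha_j * beta_i). Collecting: alpha ∧ beta = (-x - y) dx ∧ dy.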